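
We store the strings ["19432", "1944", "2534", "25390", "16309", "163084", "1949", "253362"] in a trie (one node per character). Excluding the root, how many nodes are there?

Trie structure (* marks end of a word):
(root)
├─ 1
│  ├─ 6
│  │  └─ 3
│  │     └─ 0
│  │        ├─ 8
│  │        │  └─ 4 *
│  │        └─ 9 *
│  └─ 9
│     └─ 4
│        ├─ 3
│        │  └─ 2 *
│        ├─ 4 *
│        └─ 9 *
└─ 2
   └─ 5
      └─ 3
         ├─ 3
         │  └─ 6
         │     └─ 2 *
         ├─ 4 *
         └─ 9
            └─ 0 *
Counting every labelled node above: 22.

22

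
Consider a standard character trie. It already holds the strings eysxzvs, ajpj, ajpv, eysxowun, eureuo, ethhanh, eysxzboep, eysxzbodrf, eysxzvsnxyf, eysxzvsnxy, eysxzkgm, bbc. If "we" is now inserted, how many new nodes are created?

"we" shares no prefix with any stored word, so all 2 characters open new nodes.
2 − 0 = 2 new nodes.

2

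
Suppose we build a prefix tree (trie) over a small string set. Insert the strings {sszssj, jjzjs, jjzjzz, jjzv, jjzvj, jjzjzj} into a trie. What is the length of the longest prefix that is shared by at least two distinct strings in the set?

The deepest shared node is where two words last agree before diverging.
e.g. "jjzjzj" and "jjzjzz" share the prefix "jjzjz" of length 5; no pair shares a longer one.
Longest shared-prefix length: 5

5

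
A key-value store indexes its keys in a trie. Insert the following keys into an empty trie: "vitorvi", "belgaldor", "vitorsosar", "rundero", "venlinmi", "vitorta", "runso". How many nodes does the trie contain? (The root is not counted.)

39

Insert word by word; a character creates a node only if that edge doesn't already exist:
  "vitorvi" → 7 new (v, i, t, o, r, v, i)
  "belgaldor" → 9 new (b, e, l, g, a, l, d, o, r)
  "vitorsosar" → prefix "vitor" already present; 5 new (s, o, s, a, r)
  "rundero" → 7 new (r, u, n, d, e, r, o)
  "venlinmi" → prefix "v" already present; 7 new (e, n, l, i, n, m, i)
  "vitorta" → prefix "vitor" already present; 2 new (t, a)
  "runso" → prefix "run" already present; 2 new (s, o)
Total nodes = 7 + 9 + 5 + 7 + 7 + 2 + 2 = 39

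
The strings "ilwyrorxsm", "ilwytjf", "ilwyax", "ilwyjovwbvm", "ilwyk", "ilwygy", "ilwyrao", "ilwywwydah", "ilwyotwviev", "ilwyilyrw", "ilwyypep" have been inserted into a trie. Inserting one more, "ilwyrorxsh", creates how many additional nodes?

1

Walking "ilwyrorxsh" from the root, the first 9 characters ("ilwyrorxs") follow existing edges; "h" is the first miss.
New nodes needed: |"ilwyrorxsh"| − 9 = 10 − 9 = 1.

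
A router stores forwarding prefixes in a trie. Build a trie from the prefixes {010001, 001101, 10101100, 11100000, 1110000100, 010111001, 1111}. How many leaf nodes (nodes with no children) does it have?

A leaf is a node with no children — equivalently, the end of a word that is not a proper prefix of any other stored word.
Those words: "001101", "010001", "010111001", "10101100", "11100000", "1110000100", "1111"
Leaf count: 7

7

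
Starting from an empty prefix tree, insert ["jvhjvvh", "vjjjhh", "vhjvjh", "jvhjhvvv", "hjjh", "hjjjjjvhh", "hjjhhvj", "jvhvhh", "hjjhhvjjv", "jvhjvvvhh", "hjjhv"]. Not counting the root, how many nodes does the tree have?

44

Insert word by word; a character creates a node only if that edge doesn't already exist:
  "jvhjvvh" → 7 new (j, v, h, j, v, v, h)
  "vjjjhh" → 6 new (v, j, j, j, h, h)
  "vhjvjh" → prefix "v" already present; 5 new (h, j, v, j, h)
  "jvhjhvvv" → prefix "jvhj" already present; 4 new (h, v, v, v)
  "hjjh" → 4 new (h, j, j, h)
  "hjjjjjvhh" → prefix "hjj" already present; 6 new (j, j, j, v, h, h)
  "hjjhhvj" → prefix "hjjh" already present; 3 new (h, v, j)
  "jvhvhh" → prefix "jvh" already present; 3 new (v, h, h)
  "hjjhhvjjv" → prefix "hjjhhvj" already present; 2 new (j, v)
  "jvhjvvvhh" → prefix "jvhjvv" already present; 3 new (v, h, h)
  "hjjhv" → prefix "hjjh" already present; 1 new (v)
Total nodes = 7 + 6 + 5 + 4 + 4 + 6 + 3 + 3 + 2 + 3 + 1 = 44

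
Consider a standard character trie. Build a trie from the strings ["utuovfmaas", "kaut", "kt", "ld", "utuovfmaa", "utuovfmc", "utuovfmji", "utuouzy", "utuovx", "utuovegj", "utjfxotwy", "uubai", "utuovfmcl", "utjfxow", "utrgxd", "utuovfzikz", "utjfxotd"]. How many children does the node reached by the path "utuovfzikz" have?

Walk "utuovfzikz" from the root, arriving at one node.
No stored string extends past "utuovfzikz".
That node has 0 child edges.

0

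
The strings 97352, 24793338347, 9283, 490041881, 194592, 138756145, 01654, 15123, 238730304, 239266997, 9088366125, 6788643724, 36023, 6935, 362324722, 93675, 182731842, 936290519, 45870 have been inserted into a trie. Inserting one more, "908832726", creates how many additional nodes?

4

The longest prefix of "908832726" already in the trie is "90883" (length 5).
So 9 − 5 = 4 new nodes.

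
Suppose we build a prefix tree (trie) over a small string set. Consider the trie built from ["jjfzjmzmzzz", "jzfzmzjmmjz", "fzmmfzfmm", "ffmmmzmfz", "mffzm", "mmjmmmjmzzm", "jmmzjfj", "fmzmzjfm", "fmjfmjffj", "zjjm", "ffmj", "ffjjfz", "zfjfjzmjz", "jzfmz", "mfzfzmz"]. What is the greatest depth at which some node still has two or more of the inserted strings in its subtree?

3

Look for the deepest trie node that still has at least two words in its subtree.
e.g. "ffmj" and "ffmmmzmfz" share the prefix "ffm" of length 3; no pair shares a longer one.
Longest shared-prefix length: 3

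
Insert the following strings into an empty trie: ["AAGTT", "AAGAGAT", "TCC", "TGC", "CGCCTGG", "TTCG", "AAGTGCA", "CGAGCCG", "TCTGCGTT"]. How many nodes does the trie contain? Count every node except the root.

Insert word by word; a character creates a node only if that edge doesn't already exist:
  "AAGTT" → 5 new (A, A, G, T, T)
  "AAGAGAT" → prefix "AAG" already present; 4 new (A, G, A, T)
  "TCC" → 3 new (T, C, C)
  "TGC" → prefix "T" already present; 2 new (G, C)
  "CGCCTGG" → 7 new (C, G, C, C, T, G, G)
  "TTCG" → prefix "T" already present; 3 new (T, C, G)
  "AAGTGCA" → prefix "AAGT" already present; 3 new (G, C, A)
  "CGAGCCG" → prefix "CG" already present; 5 new (A, G, C, C, G)
  "TCTGCGTT" → prefix "TC" already present; 6 new (T, G, C, G, T, T)
Total nodes = 5 + 4 + 3 + 2 + 7 + 3 + 3 + 5 + 6 = 38

38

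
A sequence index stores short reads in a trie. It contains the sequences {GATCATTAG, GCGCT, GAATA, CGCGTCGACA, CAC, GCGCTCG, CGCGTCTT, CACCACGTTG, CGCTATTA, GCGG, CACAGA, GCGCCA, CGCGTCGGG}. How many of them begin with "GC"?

Walk to "GC"; the words in its subtree are exactly those with that prefix.
Matches: "GCGCCA", "GCGCT", "GCGCTCG", "GCGG"
Count: 4

4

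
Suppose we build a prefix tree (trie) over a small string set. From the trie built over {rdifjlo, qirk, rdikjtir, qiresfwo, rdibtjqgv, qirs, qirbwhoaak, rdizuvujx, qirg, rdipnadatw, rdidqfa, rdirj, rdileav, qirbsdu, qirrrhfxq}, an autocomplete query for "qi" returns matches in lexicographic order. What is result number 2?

qirbwhoaak

Filter for "qi…" and sort: "qirbsdu", "qirbwhoaak", "qiresfwo", "qirg", "qirk", "qirrrhfxq", "qirs"
The 2nd is qirbwhoaak.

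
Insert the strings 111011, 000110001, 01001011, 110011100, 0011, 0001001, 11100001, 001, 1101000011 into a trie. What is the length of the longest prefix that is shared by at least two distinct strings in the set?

4

Look for the deepest trie node that still has at least two words in its subtree.
"0001001" and "000110001" agree on "0001" (4 characters) before diverging; nothing deeper is shared.
Longest shared-prefix length: 4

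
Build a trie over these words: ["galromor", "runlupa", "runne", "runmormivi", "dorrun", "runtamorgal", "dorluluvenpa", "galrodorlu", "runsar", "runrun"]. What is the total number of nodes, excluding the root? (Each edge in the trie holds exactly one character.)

58

Trace insertions, counting only characters that open a new branch:
  "galromor" → 8 new (g, a, l, r, o, m, o, r)
  "runlupa" → 7 new (r, u, n, l, u, p, a)
  "runne" → prefix "run" already present; 2 new (n, e)
  "runmormivi" → prefix "run" already present; 7 new (m, o, r, m, i, v, i)
  "dorrun" → 6 new (d, o, r, r, u, n)
  "runtamorgal" → prefix "run" already present; 8 new (t, a, m, o, r, g, a, l)
  "dorluluvenpa" → prefix "dor" already present; 9 new (l, u, l, u, v, e, n, p, a)
  "galrodorlu" → prefix "galro" already present; 5 new (d, o, r, l, u)
  "runsar" → prefix "run" already present; 3 new (s, a, r)
  "runrun" → prefix "run" already present; 3 new (r, u, n)
Total nodes = 8 + 7 + 2 + 7 + 6 + 8 + 9 + 5 + 3 + 3 = 58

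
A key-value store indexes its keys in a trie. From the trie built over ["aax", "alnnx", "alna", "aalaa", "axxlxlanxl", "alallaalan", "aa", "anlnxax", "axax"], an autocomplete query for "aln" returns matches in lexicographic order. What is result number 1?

Words with prefix "aln", in lexicographic order: "alna", "alnnx"
The 1st is alna.

alna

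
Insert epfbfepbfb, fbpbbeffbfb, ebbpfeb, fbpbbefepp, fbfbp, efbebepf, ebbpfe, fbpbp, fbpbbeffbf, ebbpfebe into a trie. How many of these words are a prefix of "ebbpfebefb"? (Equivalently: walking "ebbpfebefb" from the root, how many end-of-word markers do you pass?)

Check each prefix of "ebbpfebefb" against the stored set — each match is an end-marker on the path.
Prefixes of the query that are stored words: "ebbpfe", "ebbpfeb", "ebbpfebe"
Count: 3

3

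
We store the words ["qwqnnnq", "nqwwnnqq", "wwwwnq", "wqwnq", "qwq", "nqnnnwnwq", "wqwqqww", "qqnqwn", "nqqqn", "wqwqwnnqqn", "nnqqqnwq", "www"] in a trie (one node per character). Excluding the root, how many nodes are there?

57

For each word, the new-node count is its length minus the longest prefix already in the trie:
  "qwqnnnq" → 7 new (q, w, q, n, n, n, q)
  "nqwwnnqq" → 8 new (n, q, w, w, n, n, q, q)
  "wwwwnq" → 6 new (w, w, w, w, n, q)
  "wqwnq" → prefix "w" already present; 4 new (q, w, n, q)
  "qwq" → prefix "qwq" already present; 0 new (none)
  "nqnnnwnwq" → prefix "nq" already present; 7 new (n, n, n, w, n, w, q)
  "wqwqqww" → prefix "wqw" already present; 4 new (q, q, w, w)
  "qqnqwn" → prefix "q" already present; 5 new (q, n, q, w, n)
  "nqqqn" → prefix "nq" already present; 3 new (q, q, n)
  "wqwqwnnqqn" → prefix "wqwq" already present; 6 new (w, n, n, q, q, n)
  "nnqqqnwq" → prefix "n" already present; 7 new (n, q, q, q, n, w, q)
  "www" → prefix "www" already present; 0 new (none)
Total nodes = 7 + 8 + 6 + 4 + 0 + 7 + 4 + 5 + 3 + 6 + 7 + 0 = 57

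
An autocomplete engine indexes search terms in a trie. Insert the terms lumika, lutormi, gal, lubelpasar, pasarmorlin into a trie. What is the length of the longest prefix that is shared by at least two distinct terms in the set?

Look for the deepest trie node that still has at least two words in its subtree.
e.g. "lubelpasar" and "lumika" share the prefix "lu" of length 2; no pair shares a longer one.
Longest shared-prefix length: 2

2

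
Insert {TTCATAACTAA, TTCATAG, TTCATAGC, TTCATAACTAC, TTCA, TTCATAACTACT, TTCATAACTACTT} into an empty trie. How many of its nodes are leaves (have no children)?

3

A leaf is a node with no children — equivalently, the end of a word that is not a proper prefix of any other stored word.
Those words: "TTCATAACTAA", "TTCATAACTACTT", "TTCATAGC"
Leaf count: 3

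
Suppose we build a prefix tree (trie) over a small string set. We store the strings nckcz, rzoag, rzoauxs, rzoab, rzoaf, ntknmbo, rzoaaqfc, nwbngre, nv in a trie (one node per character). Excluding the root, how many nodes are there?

32

Insert word by word; a character creates a node only if that edge doesn't already exist:
  "nckcz" → 5 new (n, c, k, c, z)
  "rzoag" → 5 new (r, z, o, a, g)
  "rzoauxs" → prefix "rzoa" already present; 3 new (u, x, s)
  "rzoab" → prefix "rzoa" already present; 1 new (b)
  "rzoaf" → prefix "rzoa" already present; 1 new (f)
  "ntknmbo" → prefix "n" already present; 6 new (t, k, n, m, b, o)
  "rzoaaqfc" → prefix "rzoa" already present; 4 new (a, q, f, c)
  "nwbngre" → prefix "n" already present; 6 new (w, b, n, g, r, e)
  "nv" → prefix "n" already present; 1 new (v)
Total nodes = 5 + 5 + 3 + 1 + 1 + 6 + 4 + 6 + 1 = 32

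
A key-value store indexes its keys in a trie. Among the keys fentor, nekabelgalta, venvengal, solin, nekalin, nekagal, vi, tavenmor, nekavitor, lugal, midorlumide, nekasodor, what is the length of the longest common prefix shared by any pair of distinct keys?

The deepest shared node is where two words last agree before diverging.
"nekabelgalta" and "nekagal" agree on "neka" (4 characters) before diverging; nothing deeper is shared.
Longest shared-prefix length: 4

4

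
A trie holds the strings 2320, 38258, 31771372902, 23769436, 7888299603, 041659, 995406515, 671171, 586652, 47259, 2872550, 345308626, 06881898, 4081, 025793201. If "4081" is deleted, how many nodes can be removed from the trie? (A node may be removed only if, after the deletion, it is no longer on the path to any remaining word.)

Walk "4081" from the leaf back toward the root, removing each node that no remaining word uses.
The suffix "081" (3 nodes) is used only by "4081"; the node for "4" still has the child "7", so pruning stops there.
Nodes removed: 3

3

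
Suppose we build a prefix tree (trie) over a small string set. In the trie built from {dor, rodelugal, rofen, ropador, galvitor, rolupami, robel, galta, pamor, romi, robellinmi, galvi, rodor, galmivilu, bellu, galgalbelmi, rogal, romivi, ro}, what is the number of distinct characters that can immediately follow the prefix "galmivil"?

1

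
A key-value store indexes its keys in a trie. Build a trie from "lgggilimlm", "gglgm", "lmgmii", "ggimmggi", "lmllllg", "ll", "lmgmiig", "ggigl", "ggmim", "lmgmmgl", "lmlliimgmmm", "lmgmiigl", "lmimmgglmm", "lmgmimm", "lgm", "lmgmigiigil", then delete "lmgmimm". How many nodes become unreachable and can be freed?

2

A node on "lmgmimm"'s path can go only if nothing else ends at it or branches off below it.
The suffix "mm" (2 nodes) is used only by "lmgmimm"; the node for "lmgmi" still has the child "i", so pruning stops there.
Nodes removed: 2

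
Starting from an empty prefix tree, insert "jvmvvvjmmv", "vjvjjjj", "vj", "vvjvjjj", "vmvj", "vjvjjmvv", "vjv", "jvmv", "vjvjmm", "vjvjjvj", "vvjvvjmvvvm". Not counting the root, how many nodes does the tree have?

Insert word by word; a character creates a node only if that edge doesn't already exist:
  "jvmvvvjmmv" → 10 new (j, v, m, v, v, v, j, m, m, v)
  "vjvjjjj" → 7 new (v, j, v, j, j, j, j)
  "vj" → prefix "vj" already present; 0 new (none)
  "vvjvjjj" → prefix "v" already present; 6 new (v, j, v, j, j, j)
  "vmvj" → prefix "v" already present; 3 new (m, v, j)
  "vjvjjmvv" → prefix "vjvjj" already present; 3 new (m, v, v)
  "vjv" → prefix "vjv" already present; 0 new (none)
  "jvmv" → prefix "jvmv" already present; 0 new (none)
  "vjvjmm" → prefix "vjvj" already present; 2 new (m, m)
  "vjvjjvj" → prefix "vjvjj" already present; 2 new (v, j)
  "vvjvvjmvvvm" → prefix "vvjv" already present; 7 new (v, j, m, v, v, v, m)
Total nodes = 10 + 7 + 0 + 6 + 3 + 3 + 0 + 0 + 2 + 2 + 7 = 40

40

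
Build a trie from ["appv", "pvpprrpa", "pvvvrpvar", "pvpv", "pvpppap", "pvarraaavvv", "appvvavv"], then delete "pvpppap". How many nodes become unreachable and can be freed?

Walk "pvpppap" from the leaf back toward the root, removing each node that no remaining word uses.
The suffix "pap" (3 nodes) is used only by "pvpppap"; the node for "pvpp" still has the child "r", so pruning stops there.
Nodes removed: 3

3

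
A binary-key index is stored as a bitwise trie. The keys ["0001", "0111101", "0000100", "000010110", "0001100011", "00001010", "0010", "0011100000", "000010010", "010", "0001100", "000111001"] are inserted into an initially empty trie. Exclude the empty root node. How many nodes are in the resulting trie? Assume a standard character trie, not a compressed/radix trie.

Count nodes per top-level branch (shared prefixes stored once):
  '0'-branch (0000100, 000010010, 00001010, 000010110, 0001, 0001100, 0001100011, 000111001, 0010, 0011100000, 010, 0111101): 40 nodes
Sum: 40

40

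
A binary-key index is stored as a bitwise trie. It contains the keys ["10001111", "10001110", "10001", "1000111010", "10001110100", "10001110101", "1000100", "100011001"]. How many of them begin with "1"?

8

Walk to "1"; the words in its subtree are exactly those with that prefix.
Words under "1": 10001, 1000100, 100011001, 10001110, 1000111010, 10001110100, 10001110101, 10001111
Count: 8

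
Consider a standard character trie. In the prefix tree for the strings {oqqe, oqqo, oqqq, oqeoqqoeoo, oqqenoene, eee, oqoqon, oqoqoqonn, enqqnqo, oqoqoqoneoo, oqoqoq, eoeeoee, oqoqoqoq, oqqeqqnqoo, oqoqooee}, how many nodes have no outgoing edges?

A leaf is a node with no children — equivalently, the end of a word that is not a proper prefix of any other stored word.
Those words: "eee", "enqqnqo", "eoeeoee", "oqeoqqoeoo", "oqoqon", "oqoqooee", "oqoqoqoneoo", "oqoqoqonn", "oqoqoqoq", "oqqenoene", "oqqeqqnqoo", "oqqo", "oqqq"
Leaf count: 13

13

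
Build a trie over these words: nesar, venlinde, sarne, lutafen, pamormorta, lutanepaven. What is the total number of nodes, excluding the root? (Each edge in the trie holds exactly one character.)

42

Count nodes per top-level branch (shared prefixes stored once):
  'l'-branch (lutafen, lutanepaven): 14 nodes
  'n'-branch (nesar): 5 nodes
  'p'-branch (pamormorta): 10 nodes
  's'-branch (sarne): 5 nodes
  'v'-branch (venlinde): 8 nodes
Sum: 42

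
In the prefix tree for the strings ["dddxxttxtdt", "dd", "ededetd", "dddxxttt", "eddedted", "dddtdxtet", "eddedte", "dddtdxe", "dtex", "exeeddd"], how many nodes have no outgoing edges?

8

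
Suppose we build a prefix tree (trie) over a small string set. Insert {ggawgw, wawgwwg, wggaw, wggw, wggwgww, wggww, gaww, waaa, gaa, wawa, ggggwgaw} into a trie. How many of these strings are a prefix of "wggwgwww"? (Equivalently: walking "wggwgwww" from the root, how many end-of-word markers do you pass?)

2

Check each prefix of "wggwgwww" against the stored set — each match is an end-marker on the path.
Prefixes of the query that are stored words: "wggw", "wggwgww"
Count: 2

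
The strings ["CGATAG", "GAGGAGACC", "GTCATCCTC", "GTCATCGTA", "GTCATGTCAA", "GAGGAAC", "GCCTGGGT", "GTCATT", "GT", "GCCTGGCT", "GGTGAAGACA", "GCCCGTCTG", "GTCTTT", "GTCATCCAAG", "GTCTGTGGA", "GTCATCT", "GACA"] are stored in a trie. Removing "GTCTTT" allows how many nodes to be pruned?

A node on "GTCTTT"'s path can go only if nothing else ends at it or branches off below it.
The suffix "TT" (2 nodes) is used only by "GTCTTT"; the node for "GTCT" still has the child "G", so pruning stops there.
Nodes removed: 2

2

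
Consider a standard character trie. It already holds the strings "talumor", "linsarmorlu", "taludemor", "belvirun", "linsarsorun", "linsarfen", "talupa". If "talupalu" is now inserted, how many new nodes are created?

"talupa" is already a path in the trie; the remaining "lu" must be added.
New nodes needed: |"talupalu"| − 6 = 8 − 6 = 2.

2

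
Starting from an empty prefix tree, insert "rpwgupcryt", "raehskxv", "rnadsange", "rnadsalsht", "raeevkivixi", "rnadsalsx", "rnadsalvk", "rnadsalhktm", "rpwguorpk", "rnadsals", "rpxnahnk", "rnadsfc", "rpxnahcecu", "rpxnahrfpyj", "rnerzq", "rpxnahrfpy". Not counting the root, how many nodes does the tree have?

69

Count nodes per top-level branch (shared prefixes stored once):
  'r'-branch (raeevkivixi, raehskxv, rnadsalhktm, rnadsals, rnadsalsht, rnadsalsx, rnadsalvk, rnadsange, rnadsfc, rnerzq, rpwguorpk, rpwgupcryt, rpxnahcecu, rpxnahnk, rpxnahrfpy, rpxnahrfpyj): 69 nodes
Sum: 69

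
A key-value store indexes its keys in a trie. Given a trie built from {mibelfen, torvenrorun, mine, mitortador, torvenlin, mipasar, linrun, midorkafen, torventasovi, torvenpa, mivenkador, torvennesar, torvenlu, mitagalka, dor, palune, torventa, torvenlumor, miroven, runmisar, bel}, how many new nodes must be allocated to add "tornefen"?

5

Walking "tornefen" from the root, the first 3 characters ("tor") follow existing edges; "n" is the first miss.
Each of the 5 remaining characters creates one node.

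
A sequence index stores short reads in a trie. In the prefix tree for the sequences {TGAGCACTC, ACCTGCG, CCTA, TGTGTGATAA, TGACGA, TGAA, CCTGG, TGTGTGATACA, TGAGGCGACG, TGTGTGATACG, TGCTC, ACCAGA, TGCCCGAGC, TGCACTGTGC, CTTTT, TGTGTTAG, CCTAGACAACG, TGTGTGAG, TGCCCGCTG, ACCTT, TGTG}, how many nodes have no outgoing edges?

Leaves are exactly the stored words that no other stored word extends.
Those words: "ACCAGA", "ACCTGCG", "ACCTT", "CCTAGACAACG", "CCTGG", "CTTTT", "TGAA", "TGACGA", "TGAGCACTC", "TGAGGCGACG", "TGCACTGTGC", "TGCCCGAGC", "TGCCCGCTG", "TGCTC", "TGTGTGAG", "TGTGTGATAA", "TGTGTGATACA", "TGTGTGATACG", "TGTGTTAG"
Leaf count: 19

19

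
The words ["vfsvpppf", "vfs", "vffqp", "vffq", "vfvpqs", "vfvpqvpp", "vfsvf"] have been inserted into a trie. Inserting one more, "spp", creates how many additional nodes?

3

No existing word starts with "s", so every character of "spp" needs a new node.
3 − 0 = 3 new nodes.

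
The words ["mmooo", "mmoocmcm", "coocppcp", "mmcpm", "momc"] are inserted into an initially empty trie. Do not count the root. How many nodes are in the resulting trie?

23

Trie structure (* marks end of a word):
(root)
├─ c
│  └─ o
│     └─ o
│        └─ c
│           └─ p
│              └─ p
│                 └─ c
│                    └─ p *
└─ m
   ├─ m
   │  ├─ c
   │  │  └─ p
   │  │     └─ m *
   │  └─ o
   │     └─ o
   │        ├─ c
   │        │  └─ m
   │        │     └─ c
   │        │        └─ m *
   │        └─ o *
   └─ o
      └─ m
         └─ c *
Counting every labelled node above: 23.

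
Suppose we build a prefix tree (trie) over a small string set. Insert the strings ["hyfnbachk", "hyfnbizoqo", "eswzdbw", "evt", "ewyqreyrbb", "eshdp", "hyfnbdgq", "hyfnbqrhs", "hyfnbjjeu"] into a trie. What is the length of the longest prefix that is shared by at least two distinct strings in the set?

5

Equivalently: take the maximum, over all pairs, of their longest common prefix length.
e.g. "hyfnbachk" and "hyfnbdgq" share the prefix "hyfnb" of length 5; no pair shares a longer one.
Longest shared-prefix length: 5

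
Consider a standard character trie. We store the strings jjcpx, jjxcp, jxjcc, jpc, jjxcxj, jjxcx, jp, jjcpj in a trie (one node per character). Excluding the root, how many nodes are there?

17

Trace insertions, counting only characters that open a new branch:
  "jjcpx" → 5 new (j, j, c, p, x)
  "jjxcp" → prefix "jj" already present; 3 new (x, c, p)
  "jxjcc" → prefix "j" already present; 4 new (x, j, c, c)
  "jpc" → prefix "j" already present; 2 new (p, c)
  "jjxcxj" → prefix "jjxc" already present; 2 new (x, j)
  "jjxcx" → prefix "jjxcx" already present; 0 new (none)
  "jp" → prefix "jp" already present; 0 new (none)
  "jjcpj" → prefix "jjcp" already present; 1 new (j)
Total nodes = 5 + 3 + 4 + 2 + 2 + 0 + 0 + 1 = 17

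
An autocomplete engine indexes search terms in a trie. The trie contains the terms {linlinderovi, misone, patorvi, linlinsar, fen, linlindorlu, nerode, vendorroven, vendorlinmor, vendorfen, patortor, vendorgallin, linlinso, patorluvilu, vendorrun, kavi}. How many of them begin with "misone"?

Walk to "misone"; the words in its subtree are exactly those with that prefix.
Words under "misone": misone
Count: 1

1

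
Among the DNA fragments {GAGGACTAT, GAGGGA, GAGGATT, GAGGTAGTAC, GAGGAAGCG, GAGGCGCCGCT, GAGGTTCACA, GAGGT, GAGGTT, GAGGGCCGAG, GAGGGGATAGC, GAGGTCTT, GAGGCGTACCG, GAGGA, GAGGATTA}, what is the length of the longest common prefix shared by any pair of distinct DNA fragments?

Equivalently: take the maximum, over all pairs, of their longest common prefix length.
"GAGGATT" and "GAGGATTA" agree on "GAGGATT" (7 characters) before diverging; nothing deeper is shared.
Longest shared-prefix length: 7

7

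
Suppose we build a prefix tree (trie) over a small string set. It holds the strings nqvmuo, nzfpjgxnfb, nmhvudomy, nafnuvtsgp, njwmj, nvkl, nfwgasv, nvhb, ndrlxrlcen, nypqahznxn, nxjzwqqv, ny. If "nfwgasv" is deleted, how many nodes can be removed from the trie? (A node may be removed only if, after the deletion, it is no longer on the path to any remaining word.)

A node on "nfwgasv"'s path can go only if nothing else ends at it or branches off below it.
The suffix "fwgasv" (6 nodes) is used only by "nfwgasv"; the node for "n" still has the child "q", so pruning stops there.
Nodes removed: 6

6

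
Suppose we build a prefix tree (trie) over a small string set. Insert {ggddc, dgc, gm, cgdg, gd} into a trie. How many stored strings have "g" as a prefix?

Traverse to the node for "g", then collect every word in that subtree.
Words under "g": gd, ggddc, gm
Count: 3

3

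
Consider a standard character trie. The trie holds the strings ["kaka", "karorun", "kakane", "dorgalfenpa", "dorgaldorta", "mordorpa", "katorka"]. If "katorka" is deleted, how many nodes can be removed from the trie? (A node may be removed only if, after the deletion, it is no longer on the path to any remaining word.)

5

After clearing the end-marker at "katorka", prune upward until reaching a node still needed by another word.
The suffix "torka" (5 nodes) is used only by "katorka"; the node for "ka" still has the child "k", so pruning stops there.
Nodes removed: 5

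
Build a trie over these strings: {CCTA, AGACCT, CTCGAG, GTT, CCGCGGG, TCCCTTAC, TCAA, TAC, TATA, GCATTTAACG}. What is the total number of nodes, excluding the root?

Insert word by word; a character creates a node only if that edge doesn't already exist:
  "CCTA" → 4 new (C, C, T, A)
  "AGACCT" → 6 new (A, G, A, C, C, T)
  "CTCGAG" → prefix "C" already present; 5 new (T, C, G, A, G)
  "GTT" → 3 new (G, T, T)
  "CCGCGGG" → prefix "CC" already present; 5 new (G, C, G, G, G)
  "TCCCTTAC" → 8 new (T, C, C, C, T, T, A, C)
  "TCAA" → prefix "TC" already present; 2 new (A, A)
  "TAC" → prefix "T" already present; 2 new (A, C)
  "TATA" → prefix "TA" already present; 2 new (T, A)
  "GCATTTAACG" → prefix "G" already present; 9 new (C, A, T, T, T, A, A, C, G)
Total nodes = 4 + 6 + 5 + 3 + 5 + 8 + 2 + 2 + 2 + 9 = 46

46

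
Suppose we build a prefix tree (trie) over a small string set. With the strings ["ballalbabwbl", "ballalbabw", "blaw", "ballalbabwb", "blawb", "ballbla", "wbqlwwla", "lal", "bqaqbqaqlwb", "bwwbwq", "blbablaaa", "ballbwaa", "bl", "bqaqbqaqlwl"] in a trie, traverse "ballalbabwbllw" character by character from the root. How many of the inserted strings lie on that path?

3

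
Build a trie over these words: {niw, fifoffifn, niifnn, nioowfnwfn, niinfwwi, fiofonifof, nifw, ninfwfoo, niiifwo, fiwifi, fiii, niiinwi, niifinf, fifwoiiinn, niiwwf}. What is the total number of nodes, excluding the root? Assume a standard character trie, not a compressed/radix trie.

71

Trace insertions, counting only characters that open a new branch:
  "niw" → 3 new (n, i, w)
  "fifoffifn" → 9 new (f, i, f, o, f, f, i, f, n)
  "niifnn" → prefix "ni" already present; 4 new (i, f, n, n)
  "nioowfnwfn" → prefix "ni" already present; 8 new (o, o, w, f, n, w, f, n)
  "niinfwwi" → prefix "nii" already present; 5 new (n, f, w, w, i)
  "fiofonifof" → prefix "fi" already present; 8 new (o, f, o, n, i, f, o, f)
  "nifw" → prefix "ni" already present; 2 new (f, w)
  "ninfwfoo" → prefix "ni" already present; 6 new (n, f, w, f, o, o)
  "niiifwo" → prefix "nii" already present; 4 new (i, f, w, o)
  "fiwifi" → prefix "fi" already present; 4 new (w, i, f, i)
  "fiii" → prefix "fi" already present; 2 new (i, i)
  "niiinwi" → prefix "niii" already present; 3 new (n, w, i)
  "niifinf" → prefix "niif" already present; 3 new (i, n, f)
  "fifwoiiinn" → prefix "fif" already present; 7 new (w, o, i, i, i, n, n)
  "niiwwf" → prefix "nii" already present; 3 new (w, w, f)
Total nodes = 3 + 9 + 4 + 8 + 5 + 8 + 2 + 6 + 4 + 4 + 2 + 3 + 3 + 7 + 3 = 71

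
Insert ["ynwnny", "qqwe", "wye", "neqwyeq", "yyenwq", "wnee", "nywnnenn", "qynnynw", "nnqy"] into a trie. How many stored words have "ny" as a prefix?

Traverse to the node for "ny", then collect every word in that subtree.
Words under "ny": nywnnenn
Count: 1

1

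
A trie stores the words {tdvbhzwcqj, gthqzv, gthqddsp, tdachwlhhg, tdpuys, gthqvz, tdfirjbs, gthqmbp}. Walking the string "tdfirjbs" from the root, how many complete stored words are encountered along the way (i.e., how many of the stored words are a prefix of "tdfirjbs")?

Walk "tdfirjbs" from the root; an end-of-word marker is hit whenever a stored word is a prefix of "tdfirjbs".
Prefixes of the query that are stored words: "tdfirjbs"
Count: 1

1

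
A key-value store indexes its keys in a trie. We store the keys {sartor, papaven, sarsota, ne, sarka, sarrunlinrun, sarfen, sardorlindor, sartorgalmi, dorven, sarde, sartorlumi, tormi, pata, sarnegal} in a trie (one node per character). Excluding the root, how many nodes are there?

Count nodes per top-level branch (shared prefixes stored once):
  'd'-branch (dorven): 6 nodes
  'n'-branch (ne): 2 nodes
  'p'-branch (papaven, pata): 9 nodes
  's'-branch (sarde, sardorlindor, sarfen, sarka, sarnegal, sarrunlinrun, sarsota, sartor, sartorgalmi, sartorlumi): 48 nodes
  't'-branch (tormi): 5 nodes
Sum: 70

70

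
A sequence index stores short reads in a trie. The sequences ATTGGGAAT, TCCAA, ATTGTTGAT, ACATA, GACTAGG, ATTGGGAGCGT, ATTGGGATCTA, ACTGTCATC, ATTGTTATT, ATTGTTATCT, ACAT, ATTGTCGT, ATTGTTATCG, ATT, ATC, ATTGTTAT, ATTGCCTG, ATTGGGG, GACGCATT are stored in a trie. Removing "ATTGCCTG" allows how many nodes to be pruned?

Walk "ATTGCCTG" from the leaf back toward the root, removing each node that no remaining word uses.
The suffix "CCTG" (4 nodes) is used only by "ATTGCCTG"; the node for "ATTG" still has the child "G", so pruning stops there.
Nodes removed: 4

4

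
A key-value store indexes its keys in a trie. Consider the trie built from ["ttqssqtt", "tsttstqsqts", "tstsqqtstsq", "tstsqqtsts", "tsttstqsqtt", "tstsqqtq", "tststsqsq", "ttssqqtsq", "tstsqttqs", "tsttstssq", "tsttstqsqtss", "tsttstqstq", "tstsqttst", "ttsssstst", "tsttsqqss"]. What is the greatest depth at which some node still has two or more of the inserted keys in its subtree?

Equivalently: take the maximum, over all pairs, of their longest common prefix length.
e.g. "tsttstqsqts" and "tsttstqsqtss" share the prefix "tsttstqsqts" of length 11; no pair shares a longer one.
Longest shared-prefix length: 11

11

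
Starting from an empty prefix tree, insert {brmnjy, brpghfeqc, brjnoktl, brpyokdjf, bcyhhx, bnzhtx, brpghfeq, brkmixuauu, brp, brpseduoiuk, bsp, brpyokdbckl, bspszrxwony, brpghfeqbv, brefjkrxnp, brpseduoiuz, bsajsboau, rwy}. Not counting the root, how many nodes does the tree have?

86

Trace insertions, counting only characters that open a new branch:
  "brmnjy" → 6 new (b, r, m, n, j, y)
  "brpghfeqc" → prefix "br" already present; 7 new (p, g, h, f, e, q, c)
  "brjnoktl" → prefix "br" already present; 6 new (j, n, o, k, t, l)
  "brpyokdjf" → prefix "brp" already present; 6 new (y, o, k, d, j, f)
  "bcyhhx" → prefix "b" already present; 5 new (c, y, h, h, x)
  "bnzhtx" → prefix "b" already present; 5 new (n, z, h, t, x)
  "brpghfeq" → prefix "brpghfeq" already present; 0 new (none)
  "brkmixuauu" → prefix "br" already present; 8 new (k, m, i, x, u, a, u, u)
  "brp" → prefix "brp" already present; 0 new (none)
  "brpseduoiuk" → prefix "brp" already present; 8 new (s, e, d, u, o, i, u, k)
  "bsp" → prefix "b" already present; 2 new (s, p)
  "brpyokdbckl" → prefix "brpyokd" already present; 4 new (b, c, k, l)
  "bspszrxwony" → prefix "bsp" already present; 8 new (s, z, r, x, w, o, n, y)
  "brpghfeqbv" → prefix "brpghfeq" already present; 2 new (b, v)
  "brefjkrxnp" → prefix "br" already present; 8 new (e, f, j, k, r, x, n, p)
  "brpseduoiuz" → prefix "brpseduoiu" already present; 1 new (z)
  "bsajsboau" → prefix "bs" already present; 7 new (a, j, s, b, o, a, u)
  "rwy" → 3 new (r, w, y)
Total nodes = 6 + 7 + 6 + 6 + 5 + 5 + 0 + 8 + 0 + 8 + 2 + 4 + 8 + 2 + 8 + 1 + 7 + 3 = 86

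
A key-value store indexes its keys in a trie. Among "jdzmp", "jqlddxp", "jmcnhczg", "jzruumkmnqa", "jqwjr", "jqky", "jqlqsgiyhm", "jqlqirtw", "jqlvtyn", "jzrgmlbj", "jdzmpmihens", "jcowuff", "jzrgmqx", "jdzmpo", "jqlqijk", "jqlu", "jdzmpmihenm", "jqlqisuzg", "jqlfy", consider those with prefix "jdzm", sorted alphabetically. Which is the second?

jdzmpmihenm

Filter for "jdzm…" and sort: "jdzmp", "jdzmpmihenm", "jdzmpmihens", "jdzmpo"
The 2nd is jdzmpmihenm.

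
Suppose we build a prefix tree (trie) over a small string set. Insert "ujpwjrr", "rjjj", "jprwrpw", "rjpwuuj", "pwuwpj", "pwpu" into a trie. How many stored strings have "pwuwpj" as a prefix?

Filter for entries beginning with "pwuwpj":
Words under "pwuwpj": pwuwpj
Count: 1

1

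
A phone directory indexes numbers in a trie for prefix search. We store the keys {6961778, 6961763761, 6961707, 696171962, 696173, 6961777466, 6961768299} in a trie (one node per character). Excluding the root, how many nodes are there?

Count nodes per top-level branch (shared prefixes stored once):
  '6'-branch (6961707, 696171962, 696173, 6961763761, 6961768299, 6961777466, 6961778): 27 nodes
Sum: 27

27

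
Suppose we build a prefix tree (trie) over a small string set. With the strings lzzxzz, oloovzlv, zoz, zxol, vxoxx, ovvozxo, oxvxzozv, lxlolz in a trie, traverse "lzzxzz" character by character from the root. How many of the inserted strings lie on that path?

1

Walk "lzzxzz" from the root; an end-of-word marker is hit whenever a stored word is a prefix of "lzzxzz".
Prefixes of the query that are stored words: "lzzxzz"
Count: 1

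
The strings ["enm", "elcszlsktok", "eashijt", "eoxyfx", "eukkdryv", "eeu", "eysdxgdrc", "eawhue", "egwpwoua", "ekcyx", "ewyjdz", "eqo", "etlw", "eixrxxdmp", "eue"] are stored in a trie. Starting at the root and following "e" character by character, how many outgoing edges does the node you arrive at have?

13

Walk "e" from the root, arriving at one node.
Characters that immediately follow "e" among the stored strings: {a, e, g, i, k, l, n, o, q, t, u, w, y}.
That node has 13 child edges.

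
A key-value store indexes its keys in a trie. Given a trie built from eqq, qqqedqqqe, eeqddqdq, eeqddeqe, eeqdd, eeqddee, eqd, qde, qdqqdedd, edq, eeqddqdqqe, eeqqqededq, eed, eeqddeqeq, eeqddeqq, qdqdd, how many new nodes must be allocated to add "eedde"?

2

The longest prefix of "eedde" already in the trie is "eed" (length 3).
New nodes needed: |"eedde"| − 3 = 5 − 3 = 2.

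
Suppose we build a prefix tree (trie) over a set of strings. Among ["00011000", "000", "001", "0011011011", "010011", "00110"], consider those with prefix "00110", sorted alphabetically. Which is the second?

DFS of the "00110" subtree visits, in order: "00110", "0011011011"
Position 2: 0011011011

0011011011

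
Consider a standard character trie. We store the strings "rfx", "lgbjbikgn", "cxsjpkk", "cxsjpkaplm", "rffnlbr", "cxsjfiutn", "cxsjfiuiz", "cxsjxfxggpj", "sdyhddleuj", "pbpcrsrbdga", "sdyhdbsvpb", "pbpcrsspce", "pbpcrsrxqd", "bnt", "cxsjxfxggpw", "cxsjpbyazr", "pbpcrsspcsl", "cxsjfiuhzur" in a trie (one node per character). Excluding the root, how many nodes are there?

90

Count nodes per top-level branch (shared prefixes stored once):
  'b'-branch (bnt): 3 nodes
  'c'-branch (cxsjfiuhzur, cxsjfiuiz, cxsjfiutn, cxsjpbyazr, cxsjpkaplm, cxsjpkk, cxsjxfxggpj, cxsjxfxggpw): 35 nodes
  'l'-branch (lgbjbikgn): 9 nodes
  'p'-branch (pbpcrsrbdga, pbpcrsrxqd, pbpcrsspce, pbpcrsspcsl): 20 nodes
  'r'-branch (rffnlbr, rfx): 8 nodes
  's'-branch (sdyhdbsvpb, sdyhddleuj): 15 nodes
Sum: 90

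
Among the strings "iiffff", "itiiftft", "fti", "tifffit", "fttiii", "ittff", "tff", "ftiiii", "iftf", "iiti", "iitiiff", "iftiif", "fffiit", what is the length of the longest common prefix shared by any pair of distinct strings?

4

Look for the deepest trie node that still has at least two words in its subtree.
"iiti" and "iitiiff" agree on "iiti" (4 characters) before diverging; nothing deeper is shared.
Longest shared-prefix length: 4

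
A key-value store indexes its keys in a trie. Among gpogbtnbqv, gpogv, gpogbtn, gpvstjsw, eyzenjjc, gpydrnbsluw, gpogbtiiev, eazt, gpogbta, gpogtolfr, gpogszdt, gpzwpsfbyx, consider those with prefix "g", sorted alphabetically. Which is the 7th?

Filter for "g…" and sort: "gpogbta", "gpogbtiiev", "gpogbtn", "gpogbtnbqv", "gpogszdt", "gpogtolfr", "gpogv", "gpvstjsw", "gpydrnbsluw", "gpzwpsfbyx"
Position 7: gpogv

gpogv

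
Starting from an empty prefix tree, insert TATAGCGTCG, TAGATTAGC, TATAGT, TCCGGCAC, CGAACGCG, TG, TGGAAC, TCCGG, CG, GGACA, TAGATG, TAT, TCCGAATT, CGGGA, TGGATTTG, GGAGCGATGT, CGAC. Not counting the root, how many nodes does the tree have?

Trace insertions, counting only characters that open a new branch:
  "TATAGCGTCG" → 10 new (T, A, T, A, G, C, G, T, C, G)
  "TAGATTAGC" → prefix "TA" already present; 7 new (G, A, T, T, A, G, C)
  "TATAGT" → prefix "TATAG" already present; 1 new (T)
  "TCCGGCAC" → prefix "T" already present; 7 new (C, C, G, G, C, A, C)
  "CGAACGCG" → 8 new (C, G, A, A, C, G, C, G)
  "TG" → prefix "T" already present; 1 new (G)
  "TGGAAC" → prefix "TG" already present; 4 new (G, A, A, C)
  "TCCGG" → prefix "TCCGG" already present; 0 new (none)
  "CG" → prefix "CG" already present; 0 new (none)
  "GGACA" → 5 new (G, G, A, C, A)
  "TAGATG" → prefix "TAGAT" already present; 1 new (G)
  "TAT" → prefix "TAT" already present; 0 new (none)
  "TCCGAATT" → prefix "TCCG" already present; 4 new (A, A, T, T)
  "CGGGA" → prefix "CG" already present; 3 new (G, G, A)
  "TGGATTTG" → prefix "TGGA" already present; 4 new (T, T, T, G)
  "GGAGCGATGT" → prefix "GGA" already present; 7 new (G, C, G, A, T, G, T)
  "CGAC" → prefix "CGA" already present; 1 new (C)
Total nodes = 10 + 7 + 1 + 7 + 8 + 1 + 4 + 0 + 0 + 5 + 1 + 0 + 4 + 3 + 4 + 7 + 1 = 63

63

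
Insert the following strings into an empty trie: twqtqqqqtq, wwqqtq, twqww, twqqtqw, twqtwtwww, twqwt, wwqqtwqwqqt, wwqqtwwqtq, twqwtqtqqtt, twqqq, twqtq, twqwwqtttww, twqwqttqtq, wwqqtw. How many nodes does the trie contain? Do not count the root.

Trace insertions, counting only characters that open a new branch:
  "twqtqqqqtq" → 10 new (t, w, q, t, q, q, q, q, t, q)
  "wwqqtq" → 6 new (w, w, q, q, t, q)
  "twqww" → prefix "twq" already present; 2 new (w, w)
  "twqqtqw" → prefix "twq" already present; 4 new (q, t, q, w)
  "twqtwtwww" → prefix "twqt" already present; 5 new (w, t, w, w, w)
  "twqwt" → prefix "twqw" already present; 1 new (t)
  "wwqqtwqwqqt" → prefix "wwqqt" already present; 6 new (w, q, w, q, q, t)
  "wwqqtwwqtq" → prefix "wwqqtw" already present; 4 new (w, q, t, q)
  "twqwtqtqqtt" → prefix "twqwt" already present; 6 new (q, t, q, q, t, t)
  "twqqq" → prefix "twqq" already present; 1 new (q)
  "twqtq" → prefix "twqtq" already present; 0 new (none)
  "twqwwqtttww" → prefix "twqww" already present; 6 new (q, t, t, t, w, w)
  "twqwqttqtq" → prefix "twqw" already present; 6 new (q, t, t, q, t, q)
  "wwqqtw" → prefix "wwqqtw" already present; 0 new (none)
Total nodes = 10 + 6 + 2 + 4 + 5 + 1 + 6 + 4 + 6 + 1 + 0 + 6 + 6 + 0 = 57

57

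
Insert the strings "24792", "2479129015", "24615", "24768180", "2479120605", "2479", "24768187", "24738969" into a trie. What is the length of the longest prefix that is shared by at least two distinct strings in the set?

7

Equivalently: take the maximum, over all pairs, of their longest common prefix length.
e.g. "24768180" and "24768187" share the prefix "2476818" of length 7; no pair shares a longer one.
Longest shared-prefix length: 7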